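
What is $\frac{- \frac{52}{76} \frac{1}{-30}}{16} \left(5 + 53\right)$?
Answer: $\frac{377}{4560} \approx 0.082675$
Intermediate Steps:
$\frac{- \frac{52}{76} \frac{1}{-30}}{16} \left(5 + 53\right) = \left(-52\right) \frac{1}{76} \left(- \frac{1}{30}\right) \frac{1}{16} \cdot 58 = \left(- \frac{13}{19}\right) \left(- \frac{1}{30}\right) \frac{1}{16} \cdot 58 = \frac{13}{570} \cdot \frac{1}{16} \cdot 58 = \frac{13}{9120} \cdot 58 = \frac{377}{4560}$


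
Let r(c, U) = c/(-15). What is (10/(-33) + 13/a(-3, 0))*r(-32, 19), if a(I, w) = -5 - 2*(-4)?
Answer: 4256/495 ≈ 8.5980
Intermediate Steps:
r(c, U) = -c/15 (r(c, U) = c*(-1/15) = -c/15)
a(I, w) = 3 (a(I, w) = -5 + 8 = 3)
(10/(-33) + 13/a(-3, 0))*r(-32, 19) = (10/(-33) + 13/3)*(-1/15*(-32)) = (10*(-1/33) + 13*(1/3))*(32/15) = (-10/33 + 13/3)*(32/15) = (133/33)*(32/15) = 4256/495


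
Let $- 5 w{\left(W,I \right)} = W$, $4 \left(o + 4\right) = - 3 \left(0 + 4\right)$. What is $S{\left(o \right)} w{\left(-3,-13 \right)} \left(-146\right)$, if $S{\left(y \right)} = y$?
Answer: $\frac{3066}{5} \approx 613.2$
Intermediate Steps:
$o = -7$ ($o = -4 + \frac{\left(-3\right) \left(0 + 4\right)}{4} = -4 + \frac{\left(-3\right) 4}{4} = -4 + \frac{1}{4} \left(-12\right) = -4 - 3 = -7$)
$w{\left(W,I \right)} = - \frac{W}{5}$
$S{\left(o \right)} w{\left(-3,-13 \right)} \left(-146\right) = - 7 \left(\left(- \frac{1}{5}\right) \left(-3\right)\right) \left(-146\right) = \left(-7\right) \frac{3}{5} \left(-146\right) = \left(- \frac{21}{5}\right) \left(-146\right) = \frac{3066}{5}$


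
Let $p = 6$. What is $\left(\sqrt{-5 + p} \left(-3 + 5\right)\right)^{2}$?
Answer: $4$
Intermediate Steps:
$\left(\sqrt{-5 + p} \left(-3 + 5\right)\right)^{2} = \left(\sqrt{-5 + 6} \left(-3 + 5\right)\right)^{2} = \left(\sqrt{1} \cdot 2\right)^{2} = \left(1 \cdot 2\right)^{2} = 2^{2} = 4$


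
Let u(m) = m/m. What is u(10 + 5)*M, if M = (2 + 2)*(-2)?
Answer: -8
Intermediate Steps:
u(m) = 1
M = -8 (M = 4*(-2) = -8)
u(10 + 5)*M = 1*(-8) = -8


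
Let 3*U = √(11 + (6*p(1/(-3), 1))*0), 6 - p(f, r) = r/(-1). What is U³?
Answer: 11*√11/27 ≈ 1.3512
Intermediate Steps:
p(f, r) = 6 + r (p(f, r) = 6 - r/(-1) = 6 - r*(-1) = 6 - (-1)*r = 6 + r)
U = √11/3 (U = √(11 + (6*(6 + 1))*0)/3 = √(11 + (6*7)*0)/3 = √(11 + 42*0)/3 = √(11 + 0)/3 = √11/3 ≈ 1.1055)
U³ = (√11/3)³ = 11*√11/27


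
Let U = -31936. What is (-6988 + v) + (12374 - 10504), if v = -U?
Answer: 26818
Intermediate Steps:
v = 31936 (v = -1*(-31936) = 31936)
(-6988 + v) + (12374 - 10504) = (-6988 + 31936) + (12374 - 10504) = 24948 + 1870 = 26818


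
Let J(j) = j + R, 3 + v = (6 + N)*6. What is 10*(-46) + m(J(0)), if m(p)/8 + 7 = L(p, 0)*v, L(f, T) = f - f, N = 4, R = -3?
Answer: -516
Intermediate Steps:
L(f, T) = 0
v = 57 (v = -3 + (6 + 4)*6 = -3 + 10*6 = -3 + 60 = 57)
J(j) = -3 + j (J(j) = j - 3 = -3 + j)
m(p) = -56 (m(p) = -56 + 8*(0*57) = -56 + 8*0 = -56 + 0 = -56)
10*(-46) + m(J(0)) = 10*(-46) - 56 = -460 - 56 = -516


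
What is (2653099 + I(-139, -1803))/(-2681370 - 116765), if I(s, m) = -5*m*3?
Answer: -2680144/2798135 ≈ -0.95783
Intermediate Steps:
I(s, m) = -15*m
(2653099 + I(-139, -1803))/(-2681370 - 116765) = (2653099 - 15*(-1803))/(-2681370 - 116765) = (2653099 + 27045)/(-2798135) = 2680144*(-1/2798135) = -2680144/2798135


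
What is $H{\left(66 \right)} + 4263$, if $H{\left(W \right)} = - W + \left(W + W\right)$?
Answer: $4329$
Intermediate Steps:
$H{\left(W \right)} = W$ ($H{\left(W \right)} = - W + 2 W = W$)
$H{\left(66 \right)} + 4263 = 66 + 4263 = 4329$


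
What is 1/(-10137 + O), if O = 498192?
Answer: 1/488055 ≈ 2.0489e-6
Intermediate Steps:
1/(-10137 + O) = 1/(-10137 + 498192) = 1/488055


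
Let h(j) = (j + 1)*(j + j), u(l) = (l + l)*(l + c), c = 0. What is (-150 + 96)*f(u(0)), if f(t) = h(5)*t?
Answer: 0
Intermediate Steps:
u(l) = 2*l² (u(l) = (l + l)*(l + 0) = (2*l)*l = 2*l²)
h(j) = 2*j*(1 + j) (h(j) = (1 + j)*(2*j) = 2*j*(1 + j))
f(t) = 60*t (f(t) = (2*5*(1 + 5))*t = (2*5*6)*t = 60*t)
(-150 + 96)*f(u(0)) = (-150 + 96)*(60*(2*0²)) = -3240*2*0 = -3240*0 = -54*0 = 0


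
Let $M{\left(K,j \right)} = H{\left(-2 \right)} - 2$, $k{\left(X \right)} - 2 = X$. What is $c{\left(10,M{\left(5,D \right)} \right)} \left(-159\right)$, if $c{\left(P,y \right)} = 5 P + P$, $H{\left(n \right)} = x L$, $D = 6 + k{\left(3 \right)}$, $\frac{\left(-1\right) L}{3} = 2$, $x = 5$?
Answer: $-9540$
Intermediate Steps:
$L = -6$ ($L = \left(-3\right) 2 = -6$)
$k{\left(X \right)} = 2 + X$
$D = 11$ ($D = 6 + \left(2 + 3\right) = 6 + 5 = 11$)
$H{\left(n \right)} = -30$ ($H{\left(n \right)} = 5 \left(-6\right) = -30$)
$M{\left(K,j \right)} = -32$ ($M{\left(K,j \right)} = -30 - 2 = -32$)
$c{\left(P,y \right)} = 6 P$
$c{\left(10,M{\left(5,D \right)} \right)} \left(-159\right) = 6 \cdot 10 \left(-159\right) = 60 \left(-159\right) = -9540$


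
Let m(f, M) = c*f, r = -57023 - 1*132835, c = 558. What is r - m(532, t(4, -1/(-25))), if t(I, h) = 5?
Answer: -486714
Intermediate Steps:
r = -189858 (r = -57023 - 132835 = -189858)
m(f, M) = 558*f
r - m(532, t(4, -1/(-25))) = -189858 - 558*532 = -189858 - 1*296856 = -189858 - 296856 = -486714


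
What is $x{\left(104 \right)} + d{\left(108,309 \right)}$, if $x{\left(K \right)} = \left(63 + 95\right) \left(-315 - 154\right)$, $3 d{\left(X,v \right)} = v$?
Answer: $-73999$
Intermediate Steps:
$d{\left(X,v \right)} = \frac{v}{3}$
$x{\left(K \right)} = -74102$ ($x{\left(K \right)} = 158 \left(-469\right) = -74102$)
$x{\left(104 \right)} + d{\left(108,309 \right)} = -74102 + \frac{1}{3} \cdot 309 = -74102 + 103 = -73999$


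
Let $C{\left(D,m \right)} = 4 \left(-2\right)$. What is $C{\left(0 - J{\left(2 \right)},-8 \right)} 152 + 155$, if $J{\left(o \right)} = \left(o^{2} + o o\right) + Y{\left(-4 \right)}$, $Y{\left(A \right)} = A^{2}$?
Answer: $-1061$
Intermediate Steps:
$J{\left(o \right)} = 16 + 2 o^{2}$ ($J{\left(o \right)} = \left(o^{2} + o o\right) + \left(-4\right)^{2} = \left(o^{2} + o^{2}\right) + 16 = 2 o^{2} + 16 = 16 + 2 o^{2}$)
$C{\left(D,m \right)} = -8$
$C{\left(0 - J{\left(2 \right)},-8 \right)} 152 + 155 = \left(-8\right) 152 + 155 = -1216 + 155 = -1061$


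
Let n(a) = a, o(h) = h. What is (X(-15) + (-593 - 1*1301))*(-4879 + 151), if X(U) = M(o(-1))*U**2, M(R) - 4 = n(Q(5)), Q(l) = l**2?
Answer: -21895368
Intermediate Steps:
M(R) = 29 (M(R) = 4 + 5**2 = 4 + 25 = 29)
X(U) = 29*U**2
(X(-15) + (-593 - 1*1301))*(-4879 + 151) = (29*(-15)**2 + (-593 - 1*1301))*(-4879 + 151) = (29*225 + (-593 - 1301))*(-4728) = (6525 - 1894)*(-4728) = 4631*(-4728) = -21895368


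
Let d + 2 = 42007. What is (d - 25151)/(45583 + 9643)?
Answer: 159/521 ≈ 0.30518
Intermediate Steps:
d = 42005 (d = -2 + 42007 = 42005)
(d - 25151)/(45583 + 9643) = (42005 - 25151)/(45583 + 9643) = 16854/55226 = 16854*(1/55226) = 159/521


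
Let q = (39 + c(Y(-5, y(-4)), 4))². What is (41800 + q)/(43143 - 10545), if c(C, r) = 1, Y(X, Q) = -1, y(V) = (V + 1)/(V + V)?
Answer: 21700/16299 ≈ 1.3314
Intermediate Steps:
y(V) = (1 + V)/(2*V) (y(V) = (1 + V)/((2*V)) = (1 + V)*(1/(2*V)) = (1 + V)/(2*V))
q = 1600 (q = (39 + 1)² = 40² = 1600)
(41800 + q)/(43143 - 10545) = (41800 + 1600)/(43143 - 10545) = 43400/32598 = 43400*(1/32598) = 21700/16299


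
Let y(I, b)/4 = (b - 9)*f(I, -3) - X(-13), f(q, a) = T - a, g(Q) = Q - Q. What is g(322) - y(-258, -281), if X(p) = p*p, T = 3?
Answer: 7636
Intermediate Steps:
X(p) = p²
g(Q) = 0
f(q, a) = 3 - a
y(I, b) = -892 + 24*b (y(I, b) = 4*((b - 9)*(3 - 1*(-3)) - 1*(-13)²) = 4*((-9 + b)*(3 + 3) - 1*169) = 4*((-9 + b)*6 - 169) = 4*((-54 + 6*b) - 169) = 4*(-223 + 6*b) = -892 + 24*b)
g(322) - y(-258, -281) = 0 - (-892 + 24*(-281)) = 0 - (-892 - 6744) = 0 - 1*(-7636) = 0 + 7636 = 7636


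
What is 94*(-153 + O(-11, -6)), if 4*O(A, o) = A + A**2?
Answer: -11797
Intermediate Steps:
O(A, o) = A/4 + A**2/4 (O(A, o) = (A + A**2)/4 = A/4 + A**2/4)
94*(-153 + O(-11, -6)) = 94*(-153 + (1/4)*(-11)*(1 - 11)) = 94*(-153 + (1/4)*(-11)*(-10)) = 94*(-153 + 55/2) = 94*(-251/2) = -11797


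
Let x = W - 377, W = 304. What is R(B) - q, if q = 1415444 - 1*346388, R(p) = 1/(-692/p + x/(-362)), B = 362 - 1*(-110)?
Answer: -14435473847/13503 ≈ -1.0691e+6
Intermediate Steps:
x = -73 (x = 304 - 377 = -73)
B = 472 (B = 362 + 110 = 472)
R(p) = 1/(73/362 - 692/p) (R(p) = 1/(-692/p - 73/(-362)) = 1/(-692/p - 73*(-1/362)) = 1/(-692/p + 73/362) = 1/(73/362 - 692/p))
q = 1069056 (q = 1415444 - 346388 = 1069056)
R(B) - q = 362*472/(-250504 + 73*472) - 1*1069056 = 362*472/(-250504 + 34456) - 1069056 = 362*472/(-216048) - 1069056 = 362*472*(-1/216048) - 1069056 = -10679/13503 - 1069056 = -14435473847/13503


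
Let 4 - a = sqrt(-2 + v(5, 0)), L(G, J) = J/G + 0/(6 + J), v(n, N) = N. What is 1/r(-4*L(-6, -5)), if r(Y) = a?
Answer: 2/9 + I*sqrt(2)/18 ≈ 0.22222 + 0.078567*I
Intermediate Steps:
L(G, J) = J/G (L(G, J) = J/G + 0 = J/G)
a = 4 - I*sqrt(2) (a = 4 - sqrt(-2 + 0) = 4 - sqrt(-2) = 4 - I*sqrt(2) ≈ 4.0 - 1.4142*I)
r(Y) = 4 - I*sqrt(2)
1/r(-4*L(-6, -5)) = 1/(4 - I*sqrt(2))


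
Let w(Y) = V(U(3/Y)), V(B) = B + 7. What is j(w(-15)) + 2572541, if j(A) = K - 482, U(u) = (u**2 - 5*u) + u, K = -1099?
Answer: 2570960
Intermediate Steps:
U(u) = u**2 - 4*u
V(B) = 7 + B
w(Y) = 7 + 3*(-4 + 3/Y)/Y (w(Y) = 7 + (3/Y)*(-4 + 3/Y) = 7 + 3*(-4 + 3/Y)/Y)
j(A) = -1581 (j(A) = -1099 - 482 = -1581)
j(w(-15)) + 2572541 = -1581 + 2572541 = 2570960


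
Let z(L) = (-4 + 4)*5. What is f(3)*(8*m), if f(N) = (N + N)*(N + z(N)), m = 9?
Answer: 1296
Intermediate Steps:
z(L) = 0 (z(L) = 0*5 = 0)
f(N) = 2*N² (f(N) = (N + N)*(N + 0) = (2*N)*N = 2*N²)
f(3)*(8*m) = (2*3²)*(8*9) = (2*9)*72 = 18*72 = 1296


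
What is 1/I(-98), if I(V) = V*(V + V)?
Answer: 1/19208 ≈ 5.2062e-5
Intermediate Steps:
I(V) = 2*V² (I(V) = V*(2*V) = 2*V²)
1/I(-98) = 1/(2*(-98)²) = 1/(2*9604) = 1/19208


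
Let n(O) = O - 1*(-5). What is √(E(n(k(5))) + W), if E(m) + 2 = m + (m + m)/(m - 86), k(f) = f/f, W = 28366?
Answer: √2836985/10 ≈ 168.43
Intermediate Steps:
k(f) = 1
n(O) = 5 + O (n(O) = O + 5 = 5 + O)
E(m) = -2 + m + 2*m/(-86 + m) (E(m) = -2 + (m + (m + m)/(m - 86)) = -2 + (m + (2*m)/(-86 + m)) = -2 + (m + 2*m/(-86 + m)) = -2 + m + 2*m/(-86 + m))
√(E(n(k(5))) + W) = √((172 + (5 + 1)² - 86*(5 + 1))/(-86 + (5 + 1)) + 28366) = √((172 + 6² - 86*6)/(-86 + 6) + 28366) = √((172 + 36 - 516)/(-80) + 28366) = √(-1/80*(-308) + 28366) = √(77/20 + 28366) = √(567397/20) = √2836985/10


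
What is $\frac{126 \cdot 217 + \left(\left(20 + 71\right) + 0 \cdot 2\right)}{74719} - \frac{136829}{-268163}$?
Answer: $\frac{2511463090}{2862410171} \approx 0.87739$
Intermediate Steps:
$\frac{126 \cdot 217 + \left(\left(20 + 71\right) + 0 \cdot 2\right)}{74719} - \frac{136829}{-268163} = \left(27342 + \left(91 + 0\right)\right) \frac{1}{74719} - - \frac{19547}{38309} = \left(27342 + 91\right) \frac{1}{74719} + \frac{19547}{38309} = 27433 \cdot \frac{1}{74719} + \frac{19547}{38309} = \frac{27433}{74719} + \frac{19547}{38309} = \frac{2511463090}{2862410171}$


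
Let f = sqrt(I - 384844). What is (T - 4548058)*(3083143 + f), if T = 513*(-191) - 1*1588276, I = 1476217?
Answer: -19221290818331 - 6234317*sqrt(1091373) ≈ -1.9228e+13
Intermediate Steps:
T = -1686259 (T = -97983 - 1588276 = -1686259)
f = sqrt(1091373) (f = sqrt(1476217 - 384844) = sqrt(1091373) ≈ 1044.7)
(T - 4548058)*(3083143 + f) = (-1686259 - 4548058)*(3083143 + sqrt(1091373)) = -6234317*(3083143 + sqrt(1091373)) = -19221290818331 - 6234317*sqrt(1091373)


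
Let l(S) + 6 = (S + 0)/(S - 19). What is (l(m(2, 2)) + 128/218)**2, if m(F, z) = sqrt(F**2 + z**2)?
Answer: 43774688492/1480479529 + 15894792*sqrt(2)/13582381 ≈ 31.223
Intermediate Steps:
l(S) = -6 + S/(-19 + S) (l(S) = -6 + (S + 0)/(S - 19) = -6 + S/(-19 + S))
(l(m(2, 2)) + 128/218)**2 = ((114 - 5*sqrt(2**2 + 2**2))/(-19 + sqrt(2**2 + 2**2)) + 128/218)**2 = ((114 - 5*sqrt(4 + 4))/(-19 + sqrt(4 + 4)) + 128*(1/218))**2 = ((114 - 10*sqrt(2))/(-19 + sqrt(8)) + 64/109)**2 = ((114 - 10*sqrt(2))/(-19 + 2*sqrt(2)) + 64/109)**2 = (64/109 + (114 - 10*sqrt(2))/(-19 + 2*sqrt(2)))**2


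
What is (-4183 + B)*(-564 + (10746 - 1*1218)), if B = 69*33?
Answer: -17085384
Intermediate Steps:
B = 2277
(-4183 + B)*(-564 + (10746 - 1*1218)) = (-4183 + 2277)*(-564 + (10746 - 1*1218)) = -1906*(-564 + (10746 - 1218)) = -1906*(-564 + 9528) = -1906*8964 = -17085384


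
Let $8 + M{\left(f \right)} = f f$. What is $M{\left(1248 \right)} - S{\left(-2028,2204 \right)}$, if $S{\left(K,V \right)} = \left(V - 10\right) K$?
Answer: $6006928$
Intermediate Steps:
$M{\left(f \right)} = -8 + f^{2}$ ($M{\left(f \right)} = -8 + f f = -8 + f^{2}$)
$S{\left(K,V \right)} = K \left(-10 + V\right)$ ($S{\left(K,V \right)} = \left(-10 + V\right) K = K \left(-10 + V\right)$)
$M{\left(1248 \right)} - S{\left(-2028,2204 \right)} = \left(-8 + 1248^{2}\right) - - 2028 \left(-10 + 2204\right) = \left(-8 + 1557504\right) - \left(-2028\right) 2194 = 1557496 - -4449432 = 1557496 + 4449432 = 6006928$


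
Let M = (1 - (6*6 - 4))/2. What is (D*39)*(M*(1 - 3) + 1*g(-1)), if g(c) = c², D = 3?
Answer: 3744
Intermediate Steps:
M = -31/2 (M = (1 - (36 - 4))*(½) = (1 - 1*32)*(½) = (1 - 32)*(½) = -31*½ = -31/2 ≈ -15.500)
(D*39)*(M*(1 - 3) + 1*g(-1)) = (3*39)*(-31*(1 - 3)/2 + 1*(-1)²) = 117*(-31/2*(-2) + 1*1) = 117*(31 + 1) = 117*32 = 3744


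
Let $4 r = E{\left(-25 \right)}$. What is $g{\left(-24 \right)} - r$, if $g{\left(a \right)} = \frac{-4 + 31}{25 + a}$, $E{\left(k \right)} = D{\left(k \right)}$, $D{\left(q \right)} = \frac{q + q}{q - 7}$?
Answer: $\frac{1703}{64} \approx 26.609$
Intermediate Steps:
$D{\left(q \right)} = \frac{2 q}{-7 + q}$
$E{\left(k \right)} = \frac{2 k}{-7 + k}$
$g{\left(a \right)} = \frac{27}{25 + a}$
$r = \frac{25}{64}$ ($r = \frac{2 \left(-25\right) \frac{1}{-7 - 25}}{4} = \frac{2 \left(-25\right) \frac{1}{-32}}{4} = \frac{2 \left(-25\right) \left(- \frac{1}{32}\right)}{4} = \frac{1}{4} \cdot \frac{25}{16} = \frac{25}{64} \approx 0.39063$)
$g{\left(-24 \right)} - r = \frac{27}{25 - 24} - \frac{25}{64} = \frac{27}{1} - \frac{25}{64} = 27 \cdot 1 - \frac{25}{64} = 27 - \frac{25}{64} = \frac{1703}{64}$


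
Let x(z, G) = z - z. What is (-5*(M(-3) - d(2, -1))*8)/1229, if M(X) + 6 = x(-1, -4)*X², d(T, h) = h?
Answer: 200/1229 ≈ 0.16273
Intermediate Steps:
x(z, G) = 0
M(X) = -6 (M(X) = -6 + 0*X² = -6 + 0 = -6)
(-5*(M(-3) - d(2, -1))*8)/1229 = (-5*(-6 - 1*(-1))*8)/1229 = (-5*(-6 + 1)*8)*(1/1229) = (-5*(-5)*8)*(1/1229) = (25*8)*(1/1229) = 200*(1/1229) = 200/1229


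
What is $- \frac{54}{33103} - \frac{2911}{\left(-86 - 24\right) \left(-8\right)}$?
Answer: $- \frac{96410353}{29130640} \approx -3.3096$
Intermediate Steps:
$- \frac{54}{33103} - \frac{2911}{\left(-86 - 24\right) \left(-8\right)} = \left(-54\right) \frac{1}{33103} - \frac{2911}{\left(-110\right) \left(-8\right)} = - \frac{54}{33103} - \frac{2911}{880} = - \frac{96410353}{29130640}$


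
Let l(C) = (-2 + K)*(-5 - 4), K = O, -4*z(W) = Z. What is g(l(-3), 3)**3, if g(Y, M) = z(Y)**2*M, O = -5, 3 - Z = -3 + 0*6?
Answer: 19683/64 ≈ 307.55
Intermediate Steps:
Z = 6 (Z = 3 - (-3 + 0*6) = 3 - (-3 + 0) = 3 - 1*(-3) = 3 + 3 = 6)
z(W) = -3/2 (z(W) = -1/4*6 = -3/2)
K = -5
l(C) = 63 (l(C) = (-2 - 5)*(-5 - 4) = -7*(-9) = 63)
g(Y, M) = 9*M/4 (g(Y, M) = (-3/2)**2*M = 9*M/4)
g(l(-3), 3)**3 = ((9/4)*3)**3 = (27/4)**3 = 19683/64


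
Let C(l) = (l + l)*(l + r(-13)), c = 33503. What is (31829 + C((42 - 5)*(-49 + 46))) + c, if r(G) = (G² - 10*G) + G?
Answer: 26482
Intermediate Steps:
r(G) = G² - 9*G
C(l) = 2*l*(286 + l) (C(l) = (l + l)*(l - 13*(-9 - 13)) = (2*l)*(l - 13*(-22)) = (2*l)*(l + 286) = (2*l)*(286 + l) = 2*l*(286 + l))
(31829 + C((42 - 5)*(-49 + 46))) + c = (31829 + 2*((42 - 5)*(-49 + 46))*(286 + (42 - 5)*(-49 + 46))) + 33503 = (31829 + 2*(37*(-3))*(286 + 37*(-3))) + 33503 = (31829 + 2*(-111)*(286 - 111)) + 33503 = (31829 + 2*(-111)*175) + 33503 = (31829 - 38850) + 33503 = -7021 + 33503 = 26482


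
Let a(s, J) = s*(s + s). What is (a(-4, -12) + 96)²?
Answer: 16384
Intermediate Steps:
a(s, J) = 2*s² (a(s, J) = s*(2*s) = 2*s²)
(a(-4, -12) + 96)² = (2*(-4)² + 96)² = (2*16 + 96)² = (32 + 96)² = 128² = 16384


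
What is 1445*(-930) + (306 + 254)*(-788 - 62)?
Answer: -1819850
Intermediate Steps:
1445*(-930) + (306 + 254)*(-788 - 62) = -1343850 + 560*(-850) = -1343850 - 476000 = -1819850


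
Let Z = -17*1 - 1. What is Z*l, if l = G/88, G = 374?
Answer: -153/2 ≈ -76.500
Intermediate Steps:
Z = -18 (Z = -17 - 1 = -18)
l = 17/4 (l = 374/88 = 374*(1/88) = 17/4 ≈ 4.2500)
Z*l = -18*17/4 = -153/2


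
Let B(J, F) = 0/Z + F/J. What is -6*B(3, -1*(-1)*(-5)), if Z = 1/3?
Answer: 10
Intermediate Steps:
Z = ⅓ ≈ 0.33333
B(J, F) = F/J (B(J, F) = 0/(⅓) + F/J = 0*3 + F/J = 0 + F/J = F/J)
-6*B(3, -1*(-1)*(-5)) = -6*-1*(-1)*(-5)/3 = -6*1*(-5)/3 = -(-30)/3 = -6*(-5/3) = 10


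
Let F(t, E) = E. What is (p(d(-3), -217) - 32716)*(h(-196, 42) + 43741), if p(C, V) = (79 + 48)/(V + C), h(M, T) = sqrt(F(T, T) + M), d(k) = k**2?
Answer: -297659910755/208 - 6805055*I*sqrt(154)/208 ≈ -1.4311e+9 - 4.06e+5*I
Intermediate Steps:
h(M, T) = sqrt(M + T) (h(M, T) = sqrt(T + M) = sqrt(M + T))
p(C, V) = 127/(C + V)
(p(d(-3), -217) - 32716)*(h(-196, 42) + 43741) = (127/((-3)**2 - 217) - 32716)*(sqrt(-196 + 42) + 43741) = (127/(9 - 217) - 32716)*(sqrt(-154) + 43741) = (127/(-208) - 32716)*(I*sqrt(154) + 43741) = (127*(-1/208) - 32716)*(43741 + I*sqrt(154)) = (-127/208 - 32716)*(43741 + I*sqrt(154)) = -6805055*(43741 + I*sqrt(154))/208 = -297659910755/208 - 6805055*I*sqrt(154)/208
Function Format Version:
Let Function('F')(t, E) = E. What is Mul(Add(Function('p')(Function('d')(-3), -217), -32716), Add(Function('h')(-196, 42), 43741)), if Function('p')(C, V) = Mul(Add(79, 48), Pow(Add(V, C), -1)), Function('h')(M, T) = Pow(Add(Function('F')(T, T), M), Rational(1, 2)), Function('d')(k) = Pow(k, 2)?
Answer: Add(Rational(-297659910755, 208), Mul(Rational(-6805055, 208), I, Pow(154, Rational(1, 2)))) ≈ Add(-1.4311e+9, Mul(-4.0600e+5, I))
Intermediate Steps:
Function('h')(M, T) = Pow(Add(M, T), Rational(1, 2)) (Function('h')(M, T) = Pow(Add(T, M), Rational(1, 2)) = Pow(Add(M, T), Rational(1, 2)))
Function('p')(C, V) = Mul(127, Pow(Add(C, V), -1))
Mul(Add(Function('p')(Function('d')(-3), -217), -32716), Add(Function('h')(-196, 42), 43741)) = Mul(Add(Mul(127, Pow(Add(Pow(-3, 2), -217), -1)), -32716), Add(Pow(Add(-196, 42), Rational(1, 2)), 43741)) = Mul(Add(Mul(127, Pow(Add(9, -217), -1)), -32716), Add(Pow(-154, Rational(1, 2)), 43741)) = Mul(Add(Mul(127, Pow(-208, -1)), -32716), Add(Mul(I, Pow(154, Rational(1, 2))), 43741)) = Mul(Add(Mul(127, Rational(-1, 208)), -32716), Add(43741, Mul(I, Pow(154, Rational(1, 2))))) = Mul(Add(Rational(-127, 208), -32716), Add(43741, Mul(I, Pow(154, Rational(1, 2))))) = Mul(Rational(-6805055, 208), Add(43741, Mul(I, Pow(154, Rational(1, 2))))) = Add(Rational(-297659910755, 208), Mul(Rational(-6805055, 208), I, Pow(154, Rational(1, 2))))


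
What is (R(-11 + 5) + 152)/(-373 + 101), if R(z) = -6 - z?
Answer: -19/34 ≈ -0.55882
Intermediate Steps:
(R(-11 + 5) + 152)/(-373 + 101) = ((-6 - (-11 + 5)) + 152)/(-373 + 101) = ((-6 - 1*(-6)) + 152)/(-272) = ((-6 + 6) + 152)*(-1/272) = (0 + 152)*(-1/272) = 152*(-1/272) = -19/34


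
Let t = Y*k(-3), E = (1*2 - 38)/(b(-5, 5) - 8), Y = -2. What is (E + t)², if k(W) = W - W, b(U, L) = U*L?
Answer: 144/121 ≈ 1.1901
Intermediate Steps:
b(U, L) = L*U
k(W) = 0
E = 12/11 (E = (1*2 - 38)/(5*(-5) - 8) = (2 - 38)/(-25 - 8) = -36/(-33) = -36*(-1/33) = 12/11 ≈ 1.0909)
t = 0 (t = -2*0 = 0)
(E + t)² = (12/11 + 0)² = (12/11)² = 144/121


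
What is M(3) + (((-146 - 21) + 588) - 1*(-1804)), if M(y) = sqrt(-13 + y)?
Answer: 2225 + I*sqrt(10) ≈ 2225.0 + 3.1623*I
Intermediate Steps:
M(3) + (((-146 - 21) + 588) - 1*(-1804)) = sqrt(-13 + 3) + (((-146 - 21) + 588) - 1*(-1804)) = sqrt(-10) + ((-167 + 588) + 1804) = I*sqrt(10) + (421 + 1804) = I*sqrt(10) + 2225 = 2225 + I*sqrt(10)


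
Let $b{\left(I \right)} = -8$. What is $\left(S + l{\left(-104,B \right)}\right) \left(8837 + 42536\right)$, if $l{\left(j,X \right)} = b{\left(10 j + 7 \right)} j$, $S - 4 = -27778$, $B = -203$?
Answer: $-1384091366$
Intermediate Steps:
$S = -27774$ ($S = 4 - 27778 = -27774$)
$l{\left(j,X \right)} = - 8 j$
$\left(S + l{\left(-104,B \right)}\right) \left(8837 + 42536\right) = \left(-27774 - -832\right) \left(8837 + 42536\right) = \left(-27774 + 832\right) 51373 = \left(-26942\right) 51373 = -1384091366$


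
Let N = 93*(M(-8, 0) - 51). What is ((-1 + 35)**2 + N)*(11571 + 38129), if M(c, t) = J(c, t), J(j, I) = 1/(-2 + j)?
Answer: -178736110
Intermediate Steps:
M(c, t) = 1/(-2 + c)
N = -47523/10 (N = 93*(1/(-2 - 8) - 51) = 93*(1/(-10) - 51) = 93*(-1/10 - 51) = 93*(-511/10) = -47523/10 ≈ -4752.3)
((-1 + 35)**2 + N)*(11571 + 38129) = ((-1 + 35)**2 - 47523/10)*(11571 + 38129) = (34**2 - 47523/10)*49700 = (1156 - 47523/10)*49700 = -35963/10*49700 = -178736110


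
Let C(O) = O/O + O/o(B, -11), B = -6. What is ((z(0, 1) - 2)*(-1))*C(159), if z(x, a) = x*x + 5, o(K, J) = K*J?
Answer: -225/22 ≈ -10.227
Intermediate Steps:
o(K, J) = J*K
z(x, a) = 5 + x**2 (z(x, a) = x**2 + 5 = 5 + x**2)
C(O) = 1 + O/66 (C(O) = O/O + O/((-11*(-6))) = 1 + O/66)
((z(0, 1) - 2)*(-1))*C(159) = (((5 + 0**2) - 2)*(-1))*(1 + (1/66)*159) = (((5 + 0) - 2)*(-1))*(1 + 53/22) = ((5 - 2)*(-1))*(75/22) = (3*(-1))*(75/22) = -3*75/22 = -225/22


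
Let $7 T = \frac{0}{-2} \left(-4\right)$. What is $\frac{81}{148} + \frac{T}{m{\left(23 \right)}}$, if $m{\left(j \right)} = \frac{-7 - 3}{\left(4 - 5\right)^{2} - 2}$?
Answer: $\frac{81}{148} \approx 0.5473$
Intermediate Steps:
$T = 0$ ($T = \frac{\frac{0}{-2} \left(-4\right)}{7} = \frac{0 \left(- \frac{1}{2}\right) \left(-4\right)}{7} = \frac{0 \left(-4\right)}{7} = \frac{1}{7} \cdot 0 = 0$)
$m{\left(j \right)} = 10$ ($m{\left(j \right)} = - \frac{10}{\left(-1\right)^{2} - 2} = - \frac{10}{1 - 2} = - \frac{10}{-1} = \left(-10\right) \left(-1\right) = 10$)
$\frac{81}{148} + \frac{T}{m{\left(23 \right)}} = \frac{81}{148} + \frac{0}{10} = 81 \cdot \frac{1}{148} + 0 \cdot \frac{1}{10} = \frac{81}{148} + 0 = \frac{81}{148}$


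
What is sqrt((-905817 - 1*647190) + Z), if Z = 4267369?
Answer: sqrt(2714362) ≈ 1647.5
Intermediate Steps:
sqrt((-905817 - 1*647190) + Z) = sqrt((-905817 - 1*647190) + 4267369) = sqrt((-905817 - 647190) + 4267369) = sqrt(-1553007 + 4267369) = sqrt(2714362)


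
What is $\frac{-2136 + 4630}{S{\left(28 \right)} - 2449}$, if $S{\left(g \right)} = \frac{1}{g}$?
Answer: $- \frac{69832}{68571} \approx -1.0184$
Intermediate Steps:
$\frac{-2136 + 4630}{S{\left(28 \right)} - 2449} = \frac{-2136 + 4630}{\frac{1}{28} - 2449} = \frac{2494}{\frac{1}{28} - 2449} = \frac{2494}{- \frac{68571}{28}} = 2494 \left(- \frac{28}{68571}\right) = - \frac{69832}{68571}$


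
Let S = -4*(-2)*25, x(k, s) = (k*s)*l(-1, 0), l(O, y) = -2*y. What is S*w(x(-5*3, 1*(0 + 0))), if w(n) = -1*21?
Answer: -4200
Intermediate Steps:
x(k, s) = 0 (x(k, s) = (k*s)*(-2*0) = (k*s)*0 = 0)
w(n) = -21
S = 200 (S = 8*25 = 200)
S*w(x(-5*3, 1*(0 + 0))) = 200*(-21) = -4200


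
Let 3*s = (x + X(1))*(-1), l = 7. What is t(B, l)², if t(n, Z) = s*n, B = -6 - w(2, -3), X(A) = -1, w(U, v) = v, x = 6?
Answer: 25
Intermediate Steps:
s = -5/3 (s = ((6 - 1)*(-1))/3 = (5*(-1))/3 = (⅓)*(-5) = -5/3 ≈ -1.6667)
B = -3 (B = -6 - 1*(-3) = -6 + 3 = -3)
t(n, Z) = -5*n/3
t(B, l)² = (-5/3*(-3))² = 5² = 25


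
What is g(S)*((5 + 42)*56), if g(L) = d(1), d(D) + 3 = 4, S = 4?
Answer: 2632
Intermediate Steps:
d(D) = 1 (d(D) = -3 + 4 = 1)
g(L) = 1
g(S)*((5 + 42)*56) = 1*((5 + 42)*56) = 1*(47*56) = 1*2632 = 2632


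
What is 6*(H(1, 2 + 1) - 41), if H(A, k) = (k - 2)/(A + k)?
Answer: -489/2 ≈ -244.50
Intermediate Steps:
H(A, k) = (-2 + k)/(A + k)
6*(H(1, 2 + 1) - 41) = 6*((-2 + (2 + 1))/(1 + (2 + 1)) - 41) = 6*((-2 + 3)/(1 + 3) - 41) = 6*(1/4 - 41) = 6*(-163/4) = -489/2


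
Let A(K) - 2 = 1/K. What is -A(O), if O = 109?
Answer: -219/109 ≈ -2.0092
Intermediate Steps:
A(K) = 2 + 1/K
-A(O) = -(2 + 1/109) = -1*219/109 = -219/109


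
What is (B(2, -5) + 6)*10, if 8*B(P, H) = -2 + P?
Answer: 60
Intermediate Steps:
B(P, H) = -¼ + P/8 (B(P, H) = (-2 + P)/8 = -¼ + P/8)
(B(2, -5) + 6)*10 = ((-¼ + (⅛)*2) + 6)*10 = ((-¼ + ¼) + 6)*10 = (0 + 6)*10 = 6*10 = 60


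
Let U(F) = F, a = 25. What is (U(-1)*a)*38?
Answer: -950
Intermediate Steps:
(U(-1)*a)*38 = -1*25*38 = -25*38 = -950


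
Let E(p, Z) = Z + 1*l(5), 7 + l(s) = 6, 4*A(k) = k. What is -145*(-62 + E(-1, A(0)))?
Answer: 9135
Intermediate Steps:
A(k) = k/4
l(s) = -1 (l(s) = -7 + 6 = -1)
E(p, Z) = -1 + Z (E(p, Z) = Z + 1*(-1) = Z - 1 = -1 + Z)
-145*(-62 + E(-1, A(0))) = -145*(-62 + (-1 + (1/4)*0)) = -145*(-62 + (-1 + 0)) = -145*(-62 - 1) = -145*(-63) = 9135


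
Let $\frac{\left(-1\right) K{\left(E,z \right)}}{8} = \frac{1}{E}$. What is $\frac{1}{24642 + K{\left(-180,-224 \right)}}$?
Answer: $\frac{45}{1108892} \approx 4.0581 \cdot 10^{-5}$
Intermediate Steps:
$K{\left(E,z \right)} = - \frac{8}{E}$
$\frac{1}{24642 + K{\left(-180,-224 \right)}} = \frac{1}{24642 - \frac{8}{-180}} = \frac{1}{24642 - - \frac{2}{45}} = \frac{1}{24642 + \frac{2}{45}} = \frac{1}{\frac{1108892}{45}} = \frac{45}{1108892}$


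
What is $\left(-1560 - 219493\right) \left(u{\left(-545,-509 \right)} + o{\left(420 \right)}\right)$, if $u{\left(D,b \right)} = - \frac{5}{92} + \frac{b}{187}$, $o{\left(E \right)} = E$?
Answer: $- \frac{68986960287}{748} \approx -9.2229 \cdot 10^{7}$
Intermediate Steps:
$u{\left(D,b \right)} = - \frac{5}{92} + \frac{b}{187}$ ($u{\left(D,b \right)} = \left(-5\right) \frac{1}{92} + b \frac{1}{187} = - \frac{5}{92} + \frac{b}{187}$)
$\left(-1560 - 219493\right) \left(u{\left(-545,-509 \right)} + o{\left(420 \right)}\right) = \left(-1560 - 219493\right) \left(\left(- \frac{5}{92} + \frac{1}{187} \left(-509\right)\right) + 420\right) = - 221053 \left(\left(- \frac{5}{92} - \frac{509}{187}\right) + 420\right) = - 221053 \left(- \frac{47763}{17204} + 420\right) = \left(-221053\right) \frac{7177917}{17204} = - \frac{68986960287}{748}$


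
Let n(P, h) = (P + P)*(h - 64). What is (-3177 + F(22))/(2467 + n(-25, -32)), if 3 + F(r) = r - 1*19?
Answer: -3177/7267 ≈ -0.43718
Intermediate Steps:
F(r) = -22 + r (F(r) = -3 + (r - 1*19) = -3 + (r - 19) = -3 + (-19 + r) = -22 + r)
n(P, h) = 2*P*(-64 + h) (n(P, h) = (2*P)*(-64 + h) = 2*P*(-64 + h))
(-3177 + F(22))/(2467 + n(-25, -32)) = (-3177 + (-22 + 22))/(2467 + 2*(-25)*(-64 - 32)) = (-3177 + 0)/(2467 + 2*(-25)*(-96)) = -3177/(2467 + 4800) = -3177/7267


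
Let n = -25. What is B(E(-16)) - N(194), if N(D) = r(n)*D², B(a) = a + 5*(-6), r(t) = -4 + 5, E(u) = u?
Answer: -37682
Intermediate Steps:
r(t) = 1
B(a) = -30 + a (B(a) = a - 30 = -30 + a)
N(D) = D² (N(D) = 1*D² = D²)
B(E(-16)) - N(194) = (-30 - 16) - 1*194² = -46 - 1*37636 = -46 - 37636 = -37682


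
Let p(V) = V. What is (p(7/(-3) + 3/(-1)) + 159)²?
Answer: 212521/9 ≈ 23613.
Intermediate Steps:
(p(7/(-3) + 3/(-1)) + 159)² = ((7/(-3) + 3/(-1)) + 159)² = ((7*(-⅓) + 3*(-1)) + 159)² = ((-7/3 - 3) + 159)² = (-16/3 + 159)² = (461/3)² = 212521/9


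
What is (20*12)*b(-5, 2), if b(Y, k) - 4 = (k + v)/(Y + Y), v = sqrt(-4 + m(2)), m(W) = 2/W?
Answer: 912 - 24*I*sqrt(3) ≈ 912.0 - 41.569*I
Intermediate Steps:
v = I*sqrt(3) (v = sqrt(-4 + 2/2) = sqrt(-4 + 2*(1/2)) = sqrt(-4 + 1) = sqrt(-3) = I*sqrt(3) ≈ 1.732*I)
b(Y, k) = 4 + (k + I*sqrt(3))/(2*Y) (b(Y, k) = 4 + (k + I*sqrt(3))/(Y + Y) = 4 + (k + I*sqrt(3))/((2*Y)) = 4 + (k + I*sqrt(3))*(1/(2*Y)) = 4 + (k + I*sqrt(3))/(2*Y))
(20*12)*b(-5, 2) = (20*12)*((1/2)*(2 + 8*(-5) + I*sqrt(3))/(-5)) = 240*((1/2)*(-1/5)*(2 - 40 + I*sqrt(3))) = 240*((1/2)*(-1/5)*(-38 + I*sqrt(3))) = 240*(19/5 - I*sqrt(3)/10) = 912 - 24*I*sqrt(3)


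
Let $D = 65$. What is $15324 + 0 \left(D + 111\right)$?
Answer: $15324$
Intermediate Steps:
$15324 + 0 \left(D + 111\right) = 15324 + 0 \left(65 + 111\right) = 15324 + 0 \cdot 176 = 15324 + 0 = 15324$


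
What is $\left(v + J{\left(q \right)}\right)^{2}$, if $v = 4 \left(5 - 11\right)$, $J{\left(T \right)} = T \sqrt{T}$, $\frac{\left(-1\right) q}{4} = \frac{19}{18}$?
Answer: $\frac{365032}{729} + \frac{608 i \sqrt{38}}{9} \approx 500.73 + 416.44 i$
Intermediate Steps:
$q = - \frac{38}{9}$ ($q = - 4 \cdot \frac{19}{18} = - 4 \cdot 19 \cdot \frac{1}{18} = \left(-4\right) \frac{19}{18} = - \frac{38}{9} \approx -4.2222$)
$J{\left(T \right)} = T^{\frac{3}{2}}$
$v = -24$ ($v = 4 \left(-6\right) = -24$)
$\left(v + J{\left(q \right)}\right)^{2} = \left(-24 + \left(- \frac{38}{9}\right)^{\frac{3}{2}}\right)^{2} = \left(-24 - \frac{38 i \sqrt{38}}{27}\right)^{2}$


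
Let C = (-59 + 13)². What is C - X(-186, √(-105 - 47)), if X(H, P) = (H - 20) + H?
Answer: 2508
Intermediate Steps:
X(H, P) = -20 + 2*H (X(H, P) = (-20 + H) + H = -20 + 2*H)
C = 2116 (C = (-46)² = 2116)
C - X(-186, √(-105 - 47)) = 2116 - (-20 + 2*(-186)) = 2116 - (-20 - 372) = 2116 - 1*(-392) = 2116 + 392 = 2508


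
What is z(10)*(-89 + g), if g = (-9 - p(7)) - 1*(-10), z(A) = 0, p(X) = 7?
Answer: 0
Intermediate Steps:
g = -6 (g = (-9 - 1*7) - 1*(-10) = (-9 - 7) + 10 = -16 + 10 = -6)
z(10)*(-89 + g) = 0*(-89 - 6) = 0*(-95) = 0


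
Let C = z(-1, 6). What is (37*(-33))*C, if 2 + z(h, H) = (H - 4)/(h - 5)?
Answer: 2849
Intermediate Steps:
z(h, H) = -2 + (-4 + H)/(-5 + h) (z(h, H) = -2 + (H - 4)/(h - 5) = -2 + (-4 + H)/(-5 + h))
C = -7/3 (C = (6 + 6 - 2*(-1))/(-5 - 1) = (6 + 6 + 2)/(-6) = -1/6*14 = -7/3 ≈ -2.3333)
(37*(-33))*C = (37*(-33))*(-7/3) = -1221*(-7/3) = 2849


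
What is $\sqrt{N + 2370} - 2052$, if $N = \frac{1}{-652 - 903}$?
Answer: $-2052 + \frac{\sqrt{5730717695}}{1555} \approx -2003.3$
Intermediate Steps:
$N = - \frac{1}{1555}$ ($N = \frac{1}{-1555} = - \frac{1}{1555} \approx -0.00064309$)
$\sqrt{N + 2370} - 2052 = \sqrt{- \frac{1}{1555} + 2370} - 2052 = \sqrt{\frac{3685349}{1555}} - 2052 = \frac{\sqrt{5730717695}}{1555} - 2052 = -2052 + \frac{\sqrt{5730717695}}{1555}$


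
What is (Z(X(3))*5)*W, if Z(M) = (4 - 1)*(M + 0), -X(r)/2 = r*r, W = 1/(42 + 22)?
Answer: -135/32 ≈ -4.2188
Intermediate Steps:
W = 1/64 ≈ 0.015625
X(r) = -2*r² (X(r) = -2*r*r = -2*r²)
Z(M) = 3*M
(Z(X(3))*5)*W = ((3*(-2*3²))*5)*(1/64) = ((3*(-2*9))*5)*(1/64) = ((3*(-18))*5)*(1/64) = -54*5*(1/64) = -270*1/64 = -135/32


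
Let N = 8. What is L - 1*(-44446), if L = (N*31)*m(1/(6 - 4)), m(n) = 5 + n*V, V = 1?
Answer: 45810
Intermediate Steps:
m(n) = 5 + n (m(n) = 5 + n*1 = 5 + n)
L = 1364 (L = (8*31)*(5 + 1/(6 - 4)) = 248*(5 + 1/2) = 248*(5 + ½) = 248*(11/2) = 1364)
L - 1*(-44446) = 1364 - 1*(-44446) = 1364 + 44446 = 45810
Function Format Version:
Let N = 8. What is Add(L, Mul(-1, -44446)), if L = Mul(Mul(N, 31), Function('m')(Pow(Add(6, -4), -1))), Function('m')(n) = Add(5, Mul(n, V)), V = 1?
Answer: 45810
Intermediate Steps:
Function('m')(n) = Add(5, n) (Function('m')(n) = Add(5, Mul(n, 1)) = Add(5, n))
L = 1364 (L = Mul(Mul(8, 31), Add(5, Pow(Add(6, -4), -1))) = Mul(248, Add(5, Pow(2, -1))) = Mul(248, Add(5, Rational(1, 2))) = Mul(248, Rational(11, 2)) = 1364)
Add(L, Mul(-1, -44446)) = Add(1364, Mul(-1, -44446)) = Add(1364, 44446) = 45810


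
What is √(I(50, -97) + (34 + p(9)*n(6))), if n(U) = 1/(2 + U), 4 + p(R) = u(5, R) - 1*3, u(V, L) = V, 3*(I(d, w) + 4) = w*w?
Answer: √113979/6 ≈ 56.268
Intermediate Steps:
I(d, w) = -4 + w²/3 (I(d, w) = -4 + (w*w)/3 = -4 + w²/3)
p(R) = -2 (p(R) = -4 + (5 - 1*3) = -4 + (5 - 3) = -4 + 2 = -2)
√(I(50, -97) + (34 + p(9)*n(6))) = √((-4 + (⅓)*(-97)²) + (34 - 2/(2 + 6))) = √((-4 + (⅓)*9409) + (34 - 2/8)) = √((-4 + 9409/3) + (34 - 2*⅛)) = √(9397/3 + (34 - ¼)) = √(9397/3 + 135/4) = √(37993/12) = √113979/6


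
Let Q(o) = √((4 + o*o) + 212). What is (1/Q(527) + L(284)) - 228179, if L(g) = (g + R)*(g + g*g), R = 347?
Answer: 50844961 + √277945/277945 ≈ 5.0845e+7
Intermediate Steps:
L(g) = (347 + g)*(g + g²) (L(g) = (g + 347)*(g + g*g) = (347 + g)*(g + g²))
Q(o) = √(216 + o²) (Q(o) = √((4 + o²) + 212) = √(216 + o²))
(1/Q(527) + L(284)) - 228179 = (1/(√(216 + 527²)) + 284*(347 + 284² + 348*284)) - 228179 = (1/(√(216 + 277729)) + 284*(347 + 80656 + 98832)) - 228179 = (1/(√277945) + 284*179835) - 228179 = (√277945/277945 + 51073140) - 228179 = (51073140 + √277945/277945) - 228179 = 50844961 + √277945/277945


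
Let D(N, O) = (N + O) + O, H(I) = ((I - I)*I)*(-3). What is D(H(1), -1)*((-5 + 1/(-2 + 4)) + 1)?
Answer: 7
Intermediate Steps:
H(I) = 0 (H(I) = (0*I)*(-3) = 0*(-3) = 0)
D(N, O) = N + 2*O
D(H(1), -1)*((-5 + 1/(-2 + 4)) + 1) = (0 + 2*(-1))*((-5 + 1/(-2 + 4)) + 1) = (0 - 2)*((-5 + 1/2) + 1) = -2*((-5 + ½) + 1) = -2*(-9/2 + 1) = -2*(-7/2) = 7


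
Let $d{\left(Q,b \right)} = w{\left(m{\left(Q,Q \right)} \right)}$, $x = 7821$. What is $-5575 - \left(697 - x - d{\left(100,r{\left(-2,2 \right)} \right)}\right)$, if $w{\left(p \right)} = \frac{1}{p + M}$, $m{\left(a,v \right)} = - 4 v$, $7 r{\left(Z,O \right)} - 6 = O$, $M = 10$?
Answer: $\frac{604109}{390} \approx 1549.0$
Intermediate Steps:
$r{\left(Z,O \right)} = \frac{6}{7} + \frac{O}{7}$
$w{\left(p \right)} = \frac{1}{10 + p}$ ($w{\left(p \right)} = \frac{1}{p + 10} = \frac{1}{10 + p}$)
$d{\left(Q,b \right)} = \frac{1}{10 - 4 Q}$
$-5575 - \left(697 - x - d{\left(100,r{\left(-2,2 \right)} \right)}\right) = -5575 + \left(\left(7821 - \frac{1}{-10 + 4 \cdot 100}\right) - 697\right) = -5575 + \left(\left(7821 - \frac{1}{-10 + 400}\right) - 697\right) = -5575 + \left(\left(7821 - \frac{1}{390}\right) - 697\right) = -5575 + \left(\frac{3050189}{390} - 697\right) = -5575 + \frac{2778359}{390} = \frac{604109}{390}$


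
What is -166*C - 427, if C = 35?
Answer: -6237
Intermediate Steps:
-166*C - 427 = -166*35 - 427 = -5810 - 427 = -6237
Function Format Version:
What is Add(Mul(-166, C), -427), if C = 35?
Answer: -6237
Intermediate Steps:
Add(Mul(-166, C), -427) = Add(Mul(-166, 35), -427) = Add(-5810, -427) = -6237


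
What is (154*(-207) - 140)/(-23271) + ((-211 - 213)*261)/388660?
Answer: 2467213484/2261126715 ≈ 1.0911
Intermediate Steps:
(154*(-207) - 140)/(-23271) + ((-211 - 213)*261)/388660 = (-31878 - 140)*(-1/23271) - 424*261*(1/388660) = -32018*(-1/23271) - 110664*1/388660 = 32018/23271 - 27666/97165 = 2467213484/2261126715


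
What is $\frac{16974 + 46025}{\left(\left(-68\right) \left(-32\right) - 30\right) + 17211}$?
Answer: $\frac{62999}{19357} \approx 3.2546$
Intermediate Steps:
$\frac{16974 + 46025}{\left(\left(-68\right) \left(-32\right) - 30\right) + 17211} = \frac{62999}{\left(2176 - 30\right) + 17211} = \frac{62999}{2146 + 17211} = \frac{62999}{19357}$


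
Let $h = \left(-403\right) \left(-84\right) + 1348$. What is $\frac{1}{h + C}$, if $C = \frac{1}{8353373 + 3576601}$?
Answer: $\frac{11929974}{419935084801} \approx 2.8409 \cdot 10^{-5}$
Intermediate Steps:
$C = \frac{1}{11929974} \approx 8.3822 \cdot 10^{-8}$
$h = 35200$ ($h = 33852 + 1348 = 35200$)
$\frac{1}{h + C} = \frac{1}{35200 + \frac{1}{11929974}} = \frac{1}{\frac{419935084801}{11929974}} = \frac{11929974}{419935084801}$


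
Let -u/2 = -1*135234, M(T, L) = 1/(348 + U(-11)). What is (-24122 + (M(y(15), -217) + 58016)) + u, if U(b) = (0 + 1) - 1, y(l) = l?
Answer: 105917977/348 ≈ 3.0436e+5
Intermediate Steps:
U(b) = 0 (U(b) = 1 - 1 = 0)
M(T, L) = 1/348 (M(T, L) = 1/(348 + 0) = 1/348)
u = 270468 (u = -(-2)*135234 = -2*(-135234) = 270468)
(-24122 + (M(y(15), -217) + 58016)) + u = (-24122 + (1/348 + 58016)) + 270468 = (-24122 + 20189569/348) + 270468 = 11795113/348 + 270468 = 105917977/348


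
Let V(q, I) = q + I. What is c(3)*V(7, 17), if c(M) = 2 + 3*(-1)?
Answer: -24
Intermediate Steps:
V(q, I) = I + q
c(M) = -1 (c(M) = 2 - 3 = -1)
c(3)*V(7, 17) = -(17 + 7) = -1*24 = -24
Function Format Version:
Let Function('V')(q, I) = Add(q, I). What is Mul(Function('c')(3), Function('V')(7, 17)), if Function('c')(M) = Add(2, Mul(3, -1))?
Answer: -24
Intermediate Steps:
Function('V')(q, I) = Add(I, q)
Function('c')(M) = -1 (Function('c')(M) = Add(2, -3) = -1)
Mul(Function('c')(3), Function('V')(7, 17)) = Mul(-1, Add(17, 7)) = Mul(-1, 24) = -24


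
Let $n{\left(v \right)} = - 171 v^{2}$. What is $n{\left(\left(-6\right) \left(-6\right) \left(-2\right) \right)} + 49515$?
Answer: $-836949$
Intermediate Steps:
$n{\left(\left(-6\right) \left(-6\right) \left(-2\right) \right)} + 49515 = - 171 \left(\left(-6\right) \left(-6\right) \left(-2\right)\right)^{2} + 49515 = - 171 \left(36 \left(-2\right)\right)^{2} + 49515 = - 171 \left(-72\right)^{2} + 49515 = \left(-171\right) 5184 + 49515 = -886464 + 49515 = -836949$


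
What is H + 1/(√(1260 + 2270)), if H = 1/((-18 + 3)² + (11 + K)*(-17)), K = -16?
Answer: 1/310 + √3530/3530 ≈ 0.020057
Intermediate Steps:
H = 1/310 (H = 1/((-18 + 3)² + (11 - 16)*(-17)) = 1/((-15)² - 5*(-17)) = 1/(225 + 85) = 1/310 ≈ 0.0032258)
H + 1/(√(1260 + 2270)) = 1/310 + 1/(√(1260 + 2270)) = 1/310 + 1/(√3530) = 1/310 + √3530/3530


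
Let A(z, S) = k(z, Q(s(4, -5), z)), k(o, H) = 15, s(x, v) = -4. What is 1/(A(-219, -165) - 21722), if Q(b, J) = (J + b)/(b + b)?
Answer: -1/21707 ≈ -4.6068e-5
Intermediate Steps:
Q(b, J) = (J + b)/(2*b) (Q(b, J) = (J + b)/((2*b)) = (J + b)*(1/(2*b)) = (J + b)/(2*b))
A(z, S) = 15
1/(A(-219, -165) - 21722) = 1/(15 - 21722) = 1/(-21707) = -1/21707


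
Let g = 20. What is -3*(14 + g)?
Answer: -102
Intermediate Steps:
-3*(14 + g) = -3*(14 + 20) = -3*34 = -102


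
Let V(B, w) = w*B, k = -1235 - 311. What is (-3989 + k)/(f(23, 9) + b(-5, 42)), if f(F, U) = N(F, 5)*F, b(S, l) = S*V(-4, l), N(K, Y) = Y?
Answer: -1107/191 ≈ -5.7958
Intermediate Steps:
k = -1546
V(B, w) = B*w
b(S, l) = -4*S*l (b(S, l) = S*(-4*l) = -4*S*l)
f(F, U) = 5*F
(-3989 + k)/(f(23, 9) + b(-5, 42)) = (-3989 - 1546)/(5*23 - 4*(-5)*42) = -5535/(115 + 840) = -5535/955 = -5535*1/955 = -1107/191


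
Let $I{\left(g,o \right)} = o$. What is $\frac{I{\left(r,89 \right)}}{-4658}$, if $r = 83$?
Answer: $- \frac{89}{4658} \approx -0.019107$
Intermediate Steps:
$\frac{I{\left(r,89 \right)}}{-4658} = \frac{89}{-4658} = 89 \left(- \frac{1}{4658}\right) = - \frac{89}{4658}$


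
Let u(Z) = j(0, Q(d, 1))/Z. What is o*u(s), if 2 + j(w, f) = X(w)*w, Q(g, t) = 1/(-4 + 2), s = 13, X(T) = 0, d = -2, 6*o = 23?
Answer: -23/39 ≈ -0.58974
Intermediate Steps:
o = 23/6 (o = (⅙)*23 = 23/6 ≈ 3.8333)
Q(g, t) = -½ (Q(g, t) = 1/(-2) = -½)
j(w, f) = -2 (j(w, f) = -2 + 0*w = -2 + 0 = -2)
u(Z) = -2/Z
o*u(s) = 23*(-2/13)/6 = 23*(-2*1/13)/6 = (23/6)*(-2/13) = -23/39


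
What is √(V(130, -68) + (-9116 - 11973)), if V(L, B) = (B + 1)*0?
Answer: I*√21089 ≈ 145.22*I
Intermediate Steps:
V(L, B) = 0 (V(L, B) = (1 + B)*0 = 0)
√(V(130, -68) + (-9116 - 11973)) = √(0 + (-9116 - 11973)) = √(0 - 21089) = √(-21089) = I*√21089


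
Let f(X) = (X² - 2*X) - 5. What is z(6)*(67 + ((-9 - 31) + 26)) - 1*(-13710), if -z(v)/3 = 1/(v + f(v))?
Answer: 342591/25 ≈ 13704.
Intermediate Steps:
f(X) = -5 + X² - 2*X
z(v) = -3/(-5 + v² - v) (z(v) = -3/(v + (-5 + v² - 2*v)) = -3/(-5 + v² - v))
z(6)*(67 + ((-9 - 31) + 26)) - 1*(-13710) = (3/(5 + 6 - 1*6²))*(67 + ((-9 - 31) + 26)) - 1*(-13710) = (3/(5 + 6 - 1*36))*(67 + (-40 + 26)) + 13710 = (3/(5 + 6 - 36))*(67 - 14) + 13710 = (3/(-25))*53 + 13710 = (3*(-1/25))*53 + 13710 = -3/25*53 + 13710 = -159/25 + 13710 = 342591/25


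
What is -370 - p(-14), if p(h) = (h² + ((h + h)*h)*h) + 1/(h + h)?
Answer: 137817/28 ≈ 4922.0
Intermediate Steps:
p(h) = h² + 1/(2*h) + 2*h³ (p(h) = (h² + ((2*h)*h)*h) + 1/(2*h) = (h² + (2*h²)*h) + 1/(2*h) = (h² + 2*h³) + 1/(2*h) = h² + 1/(2*h) + 2*h³)
-370 - p(-14) = -370 - ((-14)² + (½)/(-14) + 2*(-14)³) = -370 - (196 + (½)*(-1/14) + 2*(-2744)) = -370 - (196 - 1/28 - 5488) = -370 - 1*(-148177/28) = -370 + 148177/28 = 137817/28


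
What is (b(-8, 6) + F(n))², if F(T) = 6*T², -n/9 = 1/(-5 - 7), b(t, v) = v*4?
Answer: 47961/64 ≈ 749.39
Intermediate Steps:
b(t, v) = 4*v
n = ¾ (n = -9/(-5 - 7) = -9/(-12) = -9*(-1/12) = ¾ ≈ 0.75000)
(b(-8, 6) + F(n))² = (4*6 + 6*(¾)²)² = (24 + 6*(9/16))² = (24 + 27/8)² = (219/8)² = 47961/64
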